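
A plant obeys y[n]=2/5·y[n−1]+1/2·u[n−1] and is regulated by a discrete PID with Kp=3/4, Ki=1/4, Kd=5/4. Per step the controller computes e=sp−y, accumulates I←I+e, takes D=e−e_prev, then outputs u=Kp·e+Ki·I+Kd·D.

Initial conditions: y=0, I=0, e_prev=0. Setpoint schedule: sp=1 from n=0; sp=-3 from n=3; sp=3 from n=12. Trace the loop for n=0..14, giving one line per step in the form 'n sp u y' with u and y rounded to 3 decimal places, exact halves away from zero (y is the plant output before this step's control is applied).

(exact arithmetic carried between steps; '≈' marks a value shown rounded to 6 d.p. or computed from one; I and e_prev carry over from the previous line; the table rounds u and y to 3 d.p., halves away from zero)
n=0: y=0, sp=1, e=sp−y=1; I=1, D=e−e_prev=1; u=3/4·1+1/4·1+5/4·1=2.25; next y=2/5·0+1/2·2.25=1.125
n=1: y=1.125, sp=1, e=sp−y=-0.125; I=0.875, D=e−e_prev=-1.125; u=3/4·(-0.125)+1/4·0.875+5/4·(-1.125)=-1.28125; next y=2/5·1.125+1/2·(-1.28125)=-0.190625
n=2: y=-0.190625, sp=1, e=sp−y=1.190625; I=2.065625, D=e−e_prev=1.315625; u=3/4·1.190625+1/4·2.065625+5/4·1.315625≈3.053906; next y=2/5·(-0.190625)+1/2·3.053906≈1.450703
n=3: y≈1.450703, sp=-3, e=sp−y≈-4.450703; I≈-2.385078, D=e−e_prev≈-5.641328; u=3/4·(-4.450703)+1/4·(-2.385078)+5/4·(-5.641328)≈-10.985957; next y=2/5·1.450703+1/2·(-10.985957)≈-4.912697
n=4: y≈-4.912697, sp=-3, e=sp−y≈1.912697; I≈-0.472381, D=e−e_prev≈6.363400; u=3/4·1.912697+1/4·(-0.472381)+5/4·6.363400≈9.270678; next y=2/5·(-4.912697)+1/2·9.270678≈2.670260
n=5: y≈2.670260, sp=-3, e=sp−y≈-5.670260; I≈-6.142641, D=e−e_prev≈-7.582957; u=3/4·(-5.670260)+1/4·(-6.142641)+5/4·(-7.582957)≈-15.267052; next y=2/5·2.670260+1/2·(-15.267052)≈-6.565422
n=6: y≈-6.565422, sp=-3, e=sp−y≈3.565422; I≈-2.577219, D=e−e_prev≈9.235682; u=3/4·3.565422+1/4·(-2.577219)+5/4·9.235682≈13.574365; next y=2/5·(-6.565422)+1/2·13.574365≈4.161013
n=7: y≈4.161013, sp=-3, e=sp−y≈-7.161013; I≈-9.738232, D=e−e_prev≈-10.726436; u=3/4·(-7.161013)+1/4·(-9.738232)+5/4·(-10.726436)≈-21.213363; next y=2/5·4.161013+1/2·(-21.213363)≈-8.942276
n=8: y≈-8.942276, sp=-3, e=sp−y≈5.942276; I≈-3.795957, D=e−e_prev≈13.103289; u=3/4·5.942276+1/4·(-3.795957)+5/4·13.103289≈19.886830; next y=2/5·(-8.942276)+1/2·19.886830≈6.366504
n=9: y≈6.366504, sp=-3, e=sp−y≈-9.366504; I≈-13.162461, D=e−e_prev≈-15.308780; u=3/4·(-9.366504)+1/4·(-13.162461)+5/4·(-15.308780)≈-29.451469; next y=2/5·6.366504+1/2·(-29.451469)≈-12.179133
n=10: y≈-12.179133, sp=-3, e=sp−y≈9.179133; I≈-3.983328, D=e−e_prev≈18.545637; u=3/4·9.179133+1/4·(-3.983328)+5/4·18.545637≈29.070564; next y=2/5·(-12.179133)+1/2·29.070564≈9.663629
n=11: y≈9.663629, sp=-3, e=sp−y≈-12.663629; I≈-16.646957, D=e−e_prev≈-21.842762; u=3/4·(-12.663629)+1/4·(-16.646957)+5/4·(-21.842762)≈-40.962913; next y=2/5·9.663629+1/2·(-40.962913)≈-16.616005
n=12: y≈-16.616005, sp=3, e=sp−y≈19.616005; I≈2.969048, D=e−e_prev≈32.279634; u=3/4·19.616005+1/4·2.969048+5/4·32.279634≈55.803808; next y=2/5·(-16.616005)+1/2·55.803808≈21.255502
n=13: y≈21.255502, sp=3, e=sp−y≈-18.255502; I≈-15.286454, D=e−e_prev≈-37.871507; u=3/4·(-18.255502)+1/4·(-15.286454)+5/4·(-37.871507)≈-64.852624; next y=2/5·21.255502+1/2·(-64.852624)≈-23.924111
n=14: y≈-23.924111, sp=3, e=sp−y≈26.924111; I≈11.637657, D=e−e_prev≈45.179613; u=3/4·26.924111+1/4·11.637657+5/4·45.179613≈79.577014; next y=2/5·(-23.924111)+1/2·79.577014≈30.218862

0 1 2.250 0.000
1 1 -1.281 1.125
2 1 3.054 -0.191
3 -3 -10.986 1.451
4 -3 9.271 -4.913
5 -3 -15.267 2.670
6 -3 13.574 -6.565
7 -3 -21.213 4.161
8 -3 19.887 -8.942
9 -3 -29.451 6.367
10 -3 29.071 -12.179
11 -3 -40.963 9.664
12 3 55.804 -16.616
13 3 -64.853 21.256
14 3 79.577 -23.924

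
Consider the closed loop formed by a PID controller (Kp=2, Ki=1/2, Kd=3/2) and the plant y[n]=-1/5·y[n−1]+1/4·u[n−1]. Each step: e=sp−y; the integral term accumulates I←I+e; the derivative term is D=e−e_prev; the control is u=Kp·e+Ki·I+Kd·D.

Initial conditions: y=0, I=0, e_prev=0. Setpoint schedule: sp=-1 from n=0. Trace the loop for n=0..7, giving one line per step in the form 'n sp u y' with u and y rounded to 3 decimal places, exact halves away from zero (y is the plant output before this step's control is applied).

0 -1 -4.000 0.000
1 -1 1.000 -1.000
2 -1 -6.300 0.450
3 -1 3.610 -1.665
4 -1 -10.832 1.236
5 -1 9.163 -2.955
6 -1 -19.493 2.882
7 -1 20.647 -5.450

(exact arithmetic carried between steps; '≈' marks a value shown rounded to 6 d.p. or computed from one; I and e_prev carry over from the previous line; the table rounds u and y to 3 d.p., halves away from zero)
n=0: y=0, sp=-1, e=sp−y=-1; I=-1, D=e−e_prev=-1; u=2·(-1)+1/2·(-1)+3/2·(-1)=-4; next y=-1/5·0+1/4·(-4)=-1
n=1: y=-1, sp=-1, e=sp−y=0; I=-1, D=e−e_prev=1; u=2·0+1/2·(-1)+3/2·1=1; next y=-1/5·(-1)+1/4·1=0.45
n=2: y=0.45, sp=-1, e=sp−y=-1.45; I=-2.45, D=e−e_prev=-1.45; u=2·(-1.45)+1/2·(-2.45)+3/2·(-1.45)=-6.3; next y=-1/5·0.45+1/4·(-6.3)=-1.665
n=3: y=-1.665, sp=-1, e=sp−y=0.665; I=-1.785, D=e−e_prev=2.115; u=2·0.665+1/2·(-1.785)+3/2·2.115=3.61; next y=-1/5·(-1.665)+1/4·3.61=1.2355
n=4: y=1.2355, sp=-1, e=sp−y=-2.2355; I=-4.0205, D=e−e_prev=-2.9005; u=2·(-2.2355)+1/2·(-4.0205)+3/2·(-2.9005)=-10.832; next y=-1/5·1.2355+1/4·(-10.832)=-2.9551
n=5: y=-2.9551, sp=-1, e=sp−y=1.9551; I=-2.0654, D=e−e_prev=4.1906; u=2·1.9551+1/2·(-2.0654)+3/2·4.1906=9.1634; next y=-1/5·(-2.9551)+1/4·9.1634=2.88187
n=6: y=2.88187, sp=-1, e=sp−y=-3.88187; I=-5.94727, D=e−e_prev=-5.83697; u=2·(-3.88187)+1/2·(-5.94727)+3/2·(-5.83697)=-19.49283; next y=-1/5·2.88187+1/4·(-19.49283)≈-5.449582
n=7: y≈-5.449582, sp=-1, e=sp−y≈4.449582; I≈-1.497689, D=e−e_prev≈8.331452; u=2·4.449582+1/2·(-1.497689)+3/2·8.331452≈20.647496; next y=-1/5·(-5.449582)+1/4·20.647496≈6.251790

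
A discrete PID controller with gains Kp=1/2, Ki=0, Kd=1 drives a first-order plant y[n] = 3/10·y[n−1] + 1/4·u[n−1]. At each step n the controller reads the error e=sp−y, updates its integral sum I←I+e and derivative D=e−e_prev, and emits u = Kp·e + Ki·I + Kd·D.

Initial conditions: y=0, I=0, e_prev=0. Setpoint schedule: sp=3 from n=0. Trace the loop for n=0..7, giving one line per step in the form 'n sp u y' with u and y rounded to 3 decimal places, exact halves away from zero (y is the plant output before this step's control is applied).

0 3 4.500 0.000
1 3 -0.188 1.125
2 3 2.189 0.291
3 3 0.839 0.634
4 3 1.534 0.400
5 3 1.145 0.504
6 3 1.348 0.437
7 3 1.235 0.468

(exact arithmetic carried between steps; '≈' marks a value shown rounded to 6 d.p. or computed from one; I and e_prev carry over from the previous line; the table rounds u and y to 3 d.p., halves away from zero)
n=0: y=0, sp=3, e=sp−y=3; I=3, D=e−e_prev=3; u=1/2·3+0·3+1·3=4.5; next y=3/10·0+1/4·4.5=1.125
n=1: y=1.125, sp=3, e=sp−y=1.875; I=4.875, D=e−e_prev=-1.125; u=1/2·1.875+0·4.875+1·(-1.125)=-0.1875; next y=3/10·1.125+1/4·(-0.1875)=0.290625
n=2: y=0.290625, sp=3, e=sp−y=2.709375; I=7.584375, D=e−e_prev=0.834375; u=1/2·2.709375+0·7.584375+1·0.834375≈2.189063; next y=3/10·0.290625+1/4·2.189063≈0.634453
n=3: y≈0.634453, sp=3, e=sp−y≈2.365547; I≈9.949922, D=e−e_prev≈-0.343828; u=1/2·2.365547+0·9.949922+1·(-0.343828)≈0.838945; next y=3/10·0.634453+1/4·0.838945≈0.400072
n=4: y≈0.400072, sp=3, e=sp−y≈2.599928; I≈12.549850, D=e−e_prev≈0.234381; u=1/2·2.599928+0·12.549850+1·0.234381≈1.534345; next y=3/10·0.400072+1/4·1.534345≈0.503608
n=5: y≈0.503608, sp=3, e=sp−y≈2.496392; I≈15.046242, D=e−e_prev≈-0.103536; u=1/2·2.496392+0·15.046242+1·(-0.103536)≈1.144660; next y=3/10·0.503608+1/4·1.144660≈0.437247
n=6: y≈0.437247, sp=3, e=sp−y≈2.562753; I≈17.608994, D=e−e_prev≈0.066360; u=1/2·2.562753+0·17.608994+1·0.066360≈1.347737; next y=3/10·0.437247+1/4·1.347737≈0.468108
n=7: y≈0.468108, sp=3, e=sp−y≈2.531892; I≈20.140886, D=e−e_prev≈-0.030861; u=1/2·2.531892+0·20.140886+1·(-0.030861)≈1.235085; next y=3/10·0.468108+1/4·1.235085≈0.449204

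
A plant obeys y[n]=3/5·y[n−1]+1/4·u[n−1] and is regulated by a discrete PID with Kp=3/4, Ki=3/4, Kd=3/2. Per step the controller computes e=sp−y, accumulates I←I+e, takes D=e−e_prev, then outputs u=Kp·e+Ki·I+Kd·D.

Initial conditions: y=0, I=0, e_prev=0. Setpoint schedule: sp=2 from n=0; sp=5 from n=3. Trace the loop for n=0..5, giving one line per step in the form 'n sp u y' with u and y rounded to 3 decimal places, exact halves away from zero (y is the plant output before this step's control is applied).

(exact arithmetic carried between steps; '≈' marks a value shown rounded to 6 d.p. or computed from one; I and e_prev carry over from the previous line; the table rounds u and y to 3 d.p., halves away from zero)
n=0: y=0, sp=2, e=sp−y=2; I=2, D=e−e_prev=2; u=3/4·2+3/4·2+3/2·2=6; next y=3/5·0+1/4·6=1.5
n=1: y=1.5, sp=2, e=sp−y=0.5; I=2.5, D=e−e_prev=-1.5; u=3/4·0.5+3/4·2.5+3/2·(-1.5)=0; next y=3/5·1.5+1/4·0=0.9
n=2: y=0.9, sp=2, e=sp−y=1.1; I=3.6, D=e−e_prev=0.6; u=3/4·1.1+3/4·3.6+3/2·0.6=4.425; next y=3/5·0.9+1/4·4.425=1.64625
n=3: y=1.64625, sp=5, e=sp−y=3.35375; I=6.95375, D=e−e_prev=2.25375; u=3/4·3.35375+3/4·6.95375+3/2·2.25375=11.11125; next y=3/5·1.64625+1/4·11.11125≈3.765563
n=4: y≈3.765563, sp=5, e=sp−y≈1.234438; I≈8.188188, D=e−e_prev≈-2.119313; u=3/4·1.234438+3/4·8.188188+3/2·(-2.119313)≈3.888; next y=3/5·3.765563+1/4·3.888≈3.231338
n=5: y≈3.231338, sp=5, e=sp−y≈1.768663; I≈9.95685, D=e−e_prev≈0.534225; u=3/4·1.768663+3/4·9.95685+3/2·0.534225≈9.595472; next y=3/5·3.231338+1/4·9.595472≈4.337670

0 2 6.000 0.000
1 2 0.000 1.500
2 2 4.425 0.900
3 5 11.111 1.646
4 5 3.888 3.766
5 5 9.595 3.231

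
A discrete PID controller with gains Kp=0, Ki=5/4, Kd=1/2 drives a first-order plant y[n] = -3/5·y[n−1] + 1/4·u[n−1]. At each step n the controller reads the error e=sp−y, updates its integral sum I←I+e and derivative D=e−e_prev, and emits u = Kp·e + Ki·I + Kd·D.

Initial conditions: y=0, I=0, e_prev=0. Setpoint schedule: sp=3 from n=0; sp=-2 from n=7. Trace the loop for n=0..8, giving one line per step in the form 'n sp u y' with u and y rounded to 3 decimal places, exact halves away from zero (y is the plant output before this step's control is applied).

0 3 5.250 0.000
1 3 5.203 1.313
2 3 9.367 0.513
3 3 9.415 2.034
4 3 12.959 1.133
5 3 12.346 2.560
6 3 15.375 1.551
7 -2 5.548 2.913
8 -2 8.318 -0.361

(exact arithmetic carried between steps; '≈' marks a value shown rounded to 6 d.p. or computed from one; I and e_prev carry over from the previous line; the table rounds u and y to 3 d.p., halves away from zero)
n=0: y=0, sp=3, e=sp−y=3; I=3, D=e−e_prev=3; u=0·3+5/4·3+1/2·3=5.25; next y=-3/5·0+1/4·5.25=1.3125
n=1: y=1.3125, sp=3, e=sp−y=1.6875; I=4.6875, D=e−e_prev=-1.3125; u=0·1.6875+5/4·4.6875+1/2·(-1.3125)=5.203125; next y=-3/5·1.3125+1/4·5.203125≈0.513281
n=2: y≈0.513281, sp=3, e=sp−y≈2.486719; I≈7.174219, D=e−e_prev≈0.799219; u=0·2.486719+5/4·7.174219+1/2·0.799219≈9.367383; next y=-3/5·0.513281+1/4·9.367383≈2.033877
n=3: y≈2.033877, sp=3, e=sp−y≈0.966123; I≈8.140342, D=e−e_prev≈-1.520596; u=0·0.966123+5/4·8.140342+1/2·(-1.520596)≈9.415129; next y=-3/5·2.033877+1/4·9.415129≈1.133456
n=4: y≈1.133456, sp=3, e=sp−y≈1.866544; I≈10.006886, D=e−e_prev≈0.900421; u=0·1.866544+5/4·10.006886+1/2·0.900421≈12.958817; next y=-3/5·1.133456+1/4·12.958817≈2.559631
n=5: y≈2.559631, sp=3, e=sp−y≈0.440369; I≈10.447255, D=e−e_prev≈-1.426174; u=0·0.440369+5/4·10.447255+1/2·(-1.426174)≈12.345981; next y=-3/5·2.559631+1/4·12.345981≈1.550717
n=6: y≈1.550717, sp=3, e=sp−y≈1.449283; I≈11.896538, D=e−e_prev≈1.008914; u=0·1.449283+5/4·11.896538+1/2·1.008914≈15.375129; next y=-3/5·1.550717+1/4·15.375129≈2.913352
n=7: y≈2.913352, sp=-2, e=sp−y≈-4.913352; I≈6.983186, D=e−e_prev≈-6.362635; u=0·(-4.913352)+5/4·6.983186+1/2·(-6.362635)≈5.547665; next y=-3/5·2.913352+1/4·5.547665≈-0.361095
n=8: y≈-0.361095, sp=-2, e=sp−y≈-1.638905; I≈5.344281, D=e−e_prev≈3.274447; u=0·(-1.638905)+5/4·5.344281+1/2·3.274447≈8.317575; next y=-3/5·(-0.361095)+1/4·8.317575≈2.296051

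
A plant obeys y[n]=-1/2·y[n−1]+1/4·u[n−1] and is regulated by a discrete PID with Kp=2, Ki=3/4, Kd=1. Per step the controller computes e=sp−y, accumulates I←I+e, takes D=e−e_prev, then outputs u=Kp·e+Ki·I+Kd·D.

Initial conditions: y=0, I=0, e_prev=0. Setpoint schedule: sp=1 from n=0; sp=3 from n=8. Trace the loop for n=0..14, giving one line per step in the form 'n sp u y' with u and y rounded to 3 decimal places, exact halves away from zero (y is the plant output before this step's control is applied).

0 1 3.750 0.000
1 1 -0.016 0.938
2 1 6.257 -0.473
3 1 -2.573 1.801
4 1 11.640 -1.544
5 1 -9.392 3.682
6 1 23.337 -4.189
7 1 -26.082 7.929
8 3 57.390 -10.485
9 3 -65.691 19.590
10 3 123.720 -26.218
11 3 -163.636 44.039
12 3 276.969 -62.929
13 3 -394.183 100.706
14 3 632.192 -148.899

(exact arithmetic carried between steps; '≈' marks a value shown rounded to 6 d.p. or computed from one; I and e_prev carry over from the previous line; the table rounds u and y to 3 d.p., halves away from zero)
n=0: y=0, sp=1, e=sp−y=1; I=1, D=e−e_prev=1; u=2·1+3/4·1+1·1=3.75; next y=-1/2·0+1/4·3.75=0.9375
n=1: y=0.9375, sp=1, e=sp−y=0.0625; I=1.0625, D=e−e_prev=-0.9375; u=2·0.0625+3/4·1.0625+1·(-0.9375)=-0.015625; next y=-1/2·0.9375+1/4·(-0.015625)≈-0.472656
n=2: y≈-0.472656, sp=1, e=sp−y≈1.472656; I≈2.535156, D=e−e_prev≈1.410156; u=2·1.472656+3/4·2.535156+1·1.410156≈6.256836; next y=-1/2·(-0.472656)+1/4·6.256836≈1.800537
n=3: y≈1.800537, sp=1, e=sp−y≈-0.800537; I≈1.734619, D=e−e_prev≈-2.273193; u=2·(-0.800537)+3/4·1.734619+1·(-2.273193)≈-2.573303; next y=-1/2·1.800537+1/4·(-2.573303)≈-1.543594
n=4: y≈-1.543594, sp=1, e=sp−y≈2.543594; I≈4.278214, D=e−e_prev≈3.344131; u=2·2.543594+3/4·4.278214+1·3.344131≈11.639980; next y=-1/2·(-1.543594)+1/4·11.639980≈3.681792
n=5: y≈3.681792, sp=1, e=sp−y≈-2.681792; I≈1.596421, D=e−e_prev≈-5.225387; u=2·(-2.681792)+3/4·1.596421+1·(-5.225387)≈-9.391655; next y=-1/2·3.681792+1/4·(-9.391655)≈-4.188810
n=6: y≈-4.188810, sp=1, e=sp−y≈5.188810; I≈6.785231, D=e−e_prev≈7.870602; u=2·5.188810+3/4·6.785231+1·7.870602≈23.337145; next y=-1/2·(-4.188810)+1/4·23.337145≈7.928691
n=7: y≈7.928691, sp=1, e=sp−y≈-6.928691; I≈-0.143460, D=e−e_prev≈-12.117501; u=2·(-6.928691)+3/4·(-0.143460)+1·(-12.117501)≈-26.082479; next y=-1/2·7.928691+1/4·(-26.082479)≈-10.484965
n=8: y≈-10.484965, sp=3, e=sp−y≈13.484965; I≈13.341505, D=e−e_prev≈20.413657; u=2·13.484965+3/4·13.341505+1·20.413657≈57.389717; next y=-1/2·(-10.484965)+1/4·57.389717≈19.589912
n=9: y≈19.589912, sp=3, e=sp−y≈-16.589912; I≈-3.248407, D=e−e_prev≈-30.074877; u=2·(-16.589912)+3/4·(-3.248407)+1·(-30.074877)≈-65.691006; next y=-1/2·19.589912+1/4·(-65.691006)≈-26.217707
n=10: y≈-26.217707, sp=3, e=sp−y≈29.217707; I≈25.969301, D=e−e_prev≈45.807619; u=2·29.217707+3/4·25.969301+1·45.807619≈123.720010; next y=-1/2·(-26.217707)+1/4·123.720010≈44.038856
n=11: y≈44.038856, sp=3, e=sp−y≈-41.038856; I≈-15.069555, D=e−e_prev≈-70.256563; u=2·(-41.038856)+3/4·(-15.069555)+1·(-70.256563)≈-163.636442; next y=-1/2·44.038856+1/4·(-163.636442)≈-62.928539
n=12: y≈-62.928539, sp=3, e=sp−y≈65.928539; I≈50.858983, D=e−e_prev≈106.967395; u=2·65.928539+3/4·50.858983+1·106.967395≈276.968709; next y=-1/2·(-62.928539)+1/4·276.968709≈100.706447
n=13: y≈100.706447, sp=3, e=sp−y≈-97.706447; I≈-46.847463, D=e−e_prev≈-163.634985; u=2·(-97.706447)+3/4·(-46.847463)+1·(-163.634985)≈-394.183476; next y=-1/2·100.706447+1/4·(-394.183476)≈-148.899092
n=14: y≈-148.899092, sp=3, e=sp−y≈151.899092; I≈105.051629, D=e−e_prev≈249.605539; u=2·151.899092+3/4·105.051629+1·249.605539≈632.192445; next y=-1/2·(-148.899092)+1/4·632.192445≈232.497657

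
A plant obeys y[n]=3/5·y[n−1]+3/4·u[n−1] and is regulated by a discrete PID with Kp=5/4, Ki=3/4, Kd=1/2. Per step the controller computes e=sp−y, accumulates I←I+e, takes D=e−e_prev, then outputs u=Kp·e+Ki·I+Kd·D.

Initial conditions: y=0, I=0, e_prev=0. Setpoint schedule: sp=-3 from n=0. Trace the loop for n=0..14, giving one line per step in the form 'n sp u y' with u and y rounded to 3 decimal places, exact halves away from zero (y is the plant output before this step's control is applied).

0 -3 -7.500 0.000
1 -3 5.813 -5.625
2 -3 -11.555 0.984
3 -3 11.411 -8.075
4 -3 -18.783 3.713
5 -3 21.008 -11.860
6 -3 -31.383 8.640
7 -3 37.621 -18.353
8 -3 -53.253 17.203
9 -3 66.426 -29.618
10 -3 -91.188 32.049
11 -3 116.384 -49.162
12 -3 -156.982 57.791
13 -3 203.033 -83.062
14 -3 -271.096 102.438

(exact arithmetic carried between steps; '≈' marks a value shown rounded to 6 d.p. or computed from one; I and e_prev carry over from the previous line; the table rounds u and y to 3 d.p., halves away from zero)
n=0: y=0, sp=-3, e=sp−y=-3; I=-3, D=e−e_prev=-3; u=5/4·(-3)+3/4·(-3)+1/2·(-3)=-7.5; next y=3/5·0+3/4·(-7.5)=-5.625
n=1: y=-5.625, sp=-3, e=sp−y=2.625; I=-0.375, D=e−e_prev=5.625; u=5/4·2.625+3/4·(-0.375)+1/2·5.625=5.8125; next y=3/5·(-5.625)+3/4·5.8125=0.984375
n=2: y=0.984375, sp=-3, e=sp−y=-3.984375; I=-4.359375, D=e−e_prev=-6.609375; u=5/4·(-3.984375)+3/4·(-4.359375)+1/2·(-6.609375)≈-11.554688; next y=3/5·0.984375+3/4·(-11.554688)≈-8.075391
n=3: y≈-8.075391, sp=-3, e=sp−y≈5.075391; I≈0.716016, D=e−e_prev≈9.059766; u=5/4·5.075391+3/4·0.716016+1/2·9.059766≈11.411133; next y=3/5·(-8.075391)+3/4·11.411133≈3.713115
n=4: y≈3.713115, sp=-3, e=sp−y≈-6.713115; I≈-5.997100, D=e−e_prev≈-11.788506; u=5/4·(-6.713115)+3/4·(-5.997100)+1/2·(-11.788506)≈-18.783472; next y=3/5·3.713115+3/4·(-18.783472)≈-11.859735
n=5: y≈-11.859735, sp=-3, e=sp−y≈8.859735; I≈2.862635, D=e−e_prev≈15.572850; u=5/4·8.859735+3/4·2.862635+1/2·15.572850≈21.008069; next y=3/5·(-11.859735)+3/4·21.008069≈8.640211
n=6: y≈8.640211, sp=-3, e=sp−y≈-11.640211; I≈-8.777576, D=e−e_prev≈-20.499946; u=5/4·(-11.640211)+3/4·(-8.777576)+1/2·(-20.499946)≈-31.383419; next y=3/5·8.640211+3/4·(-31.383419)≈-18.353438
n=7: y≈-18.353438, sp=-3, e=sp−y≈15.353438; I≈6.575861, D=e−e_prev≈26.993649; u=5/4·15.353438+3/4·6.575861+1/2·26.993649≈37.620518; next y=3/5·(-18.353438)+3/4·37.620518≈17.203326
n=8: y≈17.203326, sp=-3, e=sp−y≈-20.203326; I≈-13.627464, D=e−e_prev≈-35.556763; u=5/4·(-20.203326)+3/4·(-13.627464)+1/2·(-35.556763)≈-53.253137; next y=3/5·17.203326+3/4·(-53.253137)≈-29.617857
n=9: y≈-29.617857, sp=-3, e=sp−y≈26.617857; I≈12.990393, D=e−e_prev≈46.821183; u=5/4·26.617857+3/4·12.990393+1/2·46.821183≈66.425708; next y=3/5·(-29.617857)+3/4·66.425708≈32.048567
n=10: y≈32.048567, sp=-3, e=sp−y≈-35.048567; I≈-22.058174, D=e−e_prev≈-61.666424; u=5/4·(-35.048567)+3/4·(-22.058174)+1/2·(-61.666424)≈-91.187550; next y=3/5·32.048567+3/4·(-91.187550)≈-49.161523
n=11: y≈-49.161523, sp=-3, e=sp−y≈46.161523; I≈24.103349, D=e−e_prev≈81.210089; u=5/4·46.161523+3/4·24.103349+1/2·81.210089≈116.384460; next y=3/5·(-49.161523)+3/4·116.384460≈57.791431
n=12: y≈57.791431, sp=-3, e=sp−y≈-60.791431; I≈-36.688082, D=e−e_prev≈-106.952954; u=5/4·(-60.791431)+3/4·(-36.688082)+1/2·(-106.952954)≈-156.981828; next y=3/5·57.791431+3/4·(-156.981828)≈-83.061512
n=13: y≈-83.061512, sp=-3, e=sp−y≈80.061512; I≈43.373430, D=e−e_prev≈140.852944; u=5/4·80.061512+3/4·43.373430+1/2·140.852944≈203.033434; next y=3/5·(-83.061512)+3/4·203.033434≈102.438169
n=14: y≈102.438169, sp=-3, e=sp−y≈-105.438169; I≈-62.064739, D=e−e_prev≈-185.499681; u=5/4·(-105.438169)+3/4·(-62.064739)+1/2·(-185.499681)≈-271.096105; next y=3/5·102.438169+3/4·(-271.096105)≈-141.859178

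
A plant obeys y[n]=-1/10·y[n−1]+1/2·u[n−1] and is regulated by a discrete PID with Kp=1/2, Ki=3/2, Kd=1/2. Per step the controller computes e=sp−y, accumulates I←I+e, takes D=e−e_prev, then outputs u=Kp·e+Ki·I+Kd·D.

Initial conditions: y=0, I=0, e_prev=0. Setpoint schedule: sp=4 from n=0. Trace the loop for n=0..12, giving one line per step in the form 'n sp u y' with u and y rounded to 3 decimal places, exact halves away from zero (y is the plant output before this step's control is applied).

(exact arithmetic carried between steps; '≈' marks a value shown rounded to 6 d.p. or computed from one; I and e_prev carry over from the previous line; the table rounds u and y to 3 d.p., halves away from zero)
n=0: y=0, sp=4, e=sp−y=4; I=4, D=e−e_prev=4; u=1/2·4+3/2·4+1/2·4=10; next y=-1/10·0+1/2·10=5
n=1: y=5, sp=4, e=sp−y=-1; I=3, D=e−e_prev=-5; u=1/2·(-1)+3/2·3+1/2·(-5)=1.5; next y=-1/10·5+1/2·1.5=0.25
n=2: y=0.25, sp=4, e=sp−y=3.75; I=6.75, D=e−e_prev=4.75; u=1/2·3.75+3/2·6.75+1/2·4.75=14.375; next y=-1/10·0.25+1/2·14.375=7.1625
n=3: y=7.1625, sp=4, e=sp−y=-3.1625; I=3.5875, D=e−e_prev=-6.9125; u=1/2·(-3.1625)+3/2·3.5875+1/2·(-6.9125)=0.34375; next y=-1/10·7.1625+1/2·0.34375=-0.544375
n=4: y=-0.544375, sp=4, e=sp−y=4.544375; I=8.131875, D=e−e_prev=7.706875; u=1/2·4.544375+3/2·8.131875+1/2·7.706875≈18.323438; next y=-1/10·(-0.544375)+1/2·18.323438≈9.216156
n=5: y≈9.216156, sp=4, e=sp−y≈-5.216156; I≈2.915719, D=e−e_prev≈-9.760531; u=1/2·(-5.216156)+3/2·2.915719+1/2·(-9.760531)≈-3.114766; next y=-1/10·9.216156+1/2·(-3.114766)≈-2.478998
n=6: y≈-2.478998, sp=4, e=sp−y≈6.478998; I≈9.394717, D=e−e_prev≈11.695155; u=1/2·6.478998+3/2·9.394717+1/2·11.695155≈23.179152; next y=-1/10·(-2.478998)+1/2·23.179152≈11.837476
n=7: y≈11.837476, sp=4, e=sp−y≈-7.837476; I≈1.557241, D=e−e_prev≈-14.316474; u=1/2·(-7.837476)+3/2·1.557241+1/2·(-14.316474)≈-8.741113; next y=-1/10·11.837476+1/2·(-8.741113)≈-5.554304
n=8: y≈-5.554304, sp=4, e=sp−y≈9.554304; I≈11.111546, D=e−e_prev≈17.391780; u=1/2·9.554304+3/2·11.111546+1/2·17.391780≈30.140361; next y=-1/10·(-5.554304)+1/2·30.140361≈15.625611
n=9: y≈15.625611, sp=4, e=sp−y≈-11.625611; I≈-0.514065, D=e−e_prev≈-21.179915; u=1/2·(-11.625611)+3/2·(-0.514065)+1/2·(-21.179915)≈-17.173861; next y=-1/10·15.625611+1/2·(-17.173861)≈-10.149491
n=10: y≈-10.149491, sp=4, e=sp−y≈14.149491; I≈13.635426, D=e−e_prev≈25.775102; u=1/2·14.149491+3/2·13.635426+1/2·25.775102≈40.415436; next y=-1/10·(-10.149491)+1/2·40.415436≈21.222667
n=11: y≈21.222667, sp=4, e=sp−y≈-17.222667; I≈-3.587241, D=e−e_prev≈-31.372159; u=1/2·(-17.222667)+3/2·(-3.587241)+1/2·(-31.372159)≈-29.678274; next y=-1/10·21.222667+1/2·(-29.678274)≈-16.961404
n=12: y≈-16.961404, sp=4, e=sp−y≈20.961404; I≈17.374163, D=e−e_prev≈38.184071; u=1/2·20.961404+3/2·17.374163+1/2·38.184071≈55.633982; next y=-1/10·(-16.961404)+1/2·55.633982≈29.513131

0 4 10.000 0.000
1 4 1.500 5.000
2 4 14.375 0.250
3 4 0.344 7.163
4 4 18.323 -0.544
5 4 -3.115 9.216
6 4 23.179 -2.479
7 4 -8.741 11.837
8 4 30.140 -5.554
9 4 -17.174 15.626
10 4 40.415 -10.149
11 4 -29.678 21.223
12 4 55.634 -16.961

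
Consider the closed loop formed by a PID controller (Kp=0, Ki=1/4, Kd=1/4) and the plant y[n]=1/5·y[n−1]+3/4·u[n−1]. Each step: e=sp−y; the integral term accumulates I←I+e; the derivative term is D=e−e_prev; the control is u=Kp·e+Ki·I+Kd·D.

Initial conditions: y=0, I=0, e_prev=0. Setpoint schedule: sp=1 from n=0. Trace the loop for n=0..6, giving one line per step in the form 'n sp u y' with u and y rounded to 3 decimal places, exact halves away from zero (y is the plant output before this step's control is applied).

0 1 0.500 0.000
1 1 0.313 0.375
2 1 0.595 0.309
3 1 0.652 0.508
4 1 0.784 0.591
5 1 0.849 0.706
6 1 0.915 0.778

(exact arithmetic carried between steps; '≈' marks a value shown rounded to 6 d.p. or computed from one; I and e_prev carry over from the previous line; the table rounds u and y to 3 d.p., halves away from zero)
n=0: y=0, sp=1, e=sp−y=1; I=1, D=e−e_prev=1; u=0·1+1/4·1+1/4·1=0.5; next y=1/5·0+3/4·0.5=0.375
n=1: y=0.375, sp=1, e=sp−y=0.625; I=1.625, D=e−e_prev=-0.375; u=0·0.625+1/4·1.625+1/4·(-0.375)=0.3125; next y=1/5·0.375+3/4·0.3125=0.309375
n=2: y=0.309375, sp=1, e=sp−y=0.690625; I=2.315625, D=e−e_prev=0.065625; u=0·0.690625+1/4·2.315625+1/4·0.065625≈0.595313; next y=1/5·0.309375+3/4·0.595313≈0.508359
n=3: y≈0.508359, sp=1, e=sp−y≈0.491641; I≈2.807266, D=e−e_prev≈-0.198984; u=0·0.491641+1/4·2.807266+1/4·(-0.198984)≈0.652070; next y=1/5·0.508359+3/4·0.652070≈0.590725
n=4: y≈0.590725, sp=1, e=sp−y≈0.409275; I≈3.216541, D=e−e_prev≈-0.082365; u=0·0.409275+1/4·3.216541+1/4·(-0.082365)≈0.783544; next y=1/5·0.590725+3/4·0.783544≈0.705803
n=5: y≈0.705803, sp=1, e=sp−y≈0.294197; I≈3.510738, D=e−e_prev≈-0.115078; u=0·0.294197+1/4·3.510738+1/4·(-0.115078)≈0.848915; next y=1/5·0.705803+3/4·0.848915≈0.777847
n=6: y≈0.777847, sp=1, e=sp−y≈0.222153; I≈3.732891, D=e−e_prev≈-0.072044; u=0·0.222153+1/4·3.732891+1/4·(-0.072044)≈0.915212; next y=1/5·0.777847+3/4·0.915212≈0.841978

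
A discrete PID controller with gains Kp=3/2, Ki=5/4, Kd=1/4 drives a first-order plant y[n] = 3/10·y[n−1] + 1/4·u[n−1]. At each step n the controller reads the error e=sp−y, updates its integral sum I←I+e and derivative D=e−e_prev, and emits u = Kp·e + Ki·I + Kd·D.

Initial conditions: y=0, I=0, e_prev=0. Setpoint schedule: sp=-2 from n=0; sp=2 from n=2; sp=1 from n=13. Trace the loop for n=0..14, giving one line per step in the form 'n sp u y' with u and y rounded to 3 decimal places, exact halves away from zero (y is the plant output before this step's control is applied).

(exact arithmetic carried between steps; '≈' marks a value shown rounded to 6 d.p. or computed from one; I and e_prev carry over from the previous line; the table rounds u and y to 3 d.p., halves away from zero)
n=0: y=0, sp=-2, e=sp−y=-2; I=-2, D=e−e_prev=-2; u=3/2·(-2)+5/4·(-2)+1/4·(-2)=-6; next y=3/10·0+1/4·(-6)=-1.5
n=1: y=-1.5, sp=-2, e=sp−y=-0.5; I=-2.5, D=e−e_prev=1.5; u=3/2·(-0.5)+5/4·(-2.5)+1/4·1.5=-3.5; next y=3/10·(-1.5)+1/4·(-3.5)=-1.325
n=2: y=-1.325, sp=2, e=sp−y=3.325; I=0.825, D=e−e_prev=3.825; u=3/2·3.325+5/4·0.825+1/4·3.825=6.975; next y=3/10·(-1.325)+1/4·6.975=1.34625
n=3: y=1.34625, sp=2, e=sp−y=0.65375; I=1.47875, D=e−e_prev=-2.67125; u=3/2·0.65375+5/4·1.47875+1/4·(-2.67125)=2.16125; next y=3/10·1.34625+1/4·2.16125≈0.944188
n=4: y≈0.944188, sp=2, e=sp−y≈1.055813; I≈2.534563, D=e−e_prev≈0.402063; u=3/2·1.055813+5/4·2.534563+1/4·0.402063≈4.852438; next y=3/10·0.944188+1/4·4.852438≈1.496366
n=5: y≈1.496366, sp=2, e=sp−y≈0.503634; I≈3.038197, D=e−e_prev≈-0.552178; u=3/2·0.503634+5/4·3.038197+1/4·(-0.552178)≈4.415153; next y=3/10·1.496366+1/4·4.415153≈1.552698
n=6: y≈1.552698, sp=2, e=sp−y≈0.447302; I≈3.485499, D=e−e_prev≈-0.056332; u=3/2·0.447302+5/4·3.485499+1/4·(-0.056332)≈5.013744; next y=3/10·1.552698+1/4·5.013744≈1.719245
n=7: y≈1.719245, sp=2, e=sp−y≈0.280755; I≈3.766254, D=e−e_prev≈-0.166547; u=3/2·0.280755+5/4·3.766254+1/4·(-0.166547)≈5.087312; next y=3/10·1.719245+1/4·5.087312≈1.787602
n=8: y≈1.787602, sp=2, e=sp−y≈0.212398; I≈3.978652, D=e−e_prev≈-0.068356; u=3/2·0.212398+5/4·3.978652+1/4·(-0.068356)≈5.274823; next y=3/10·1.787602+1/4·5.274823≈1.854986
n=9: y≈1.854986, sp=2, e=sp−y≈0.145014; I≈4.123666, D=e−e_prev≈-0.067385; u=3/2·0.145014+5/4·4.123666+1/4·(-0.067385)≈5.355256; next y=3/10·1.854986+1/4·5.355256≈1.895310
n=10: y≈1.895310, sp=2, e=sp−y≈0.104690; I≈4.228356, D=e−e_prev≈-0.040324; u=3/2·0.104690+5/4·4.228356+1/4·(-0.040324)≈5.432399; next y=3/10·1.895310+1/4·5.432399≈1.926693
n=11: y≈1.926693, sp=2, e=sp−y≈0.073307; I≈4.301663, D=e−e_prev≈-0.031383; u=3/2·0.073307+5/4·4.301663+1/4·(-0.031383)≈5.479194; next y=3/10·1.926693+1/4·5.479194≈1.947806
n=12: y≈1.947806, sp=2, e=sp−y≈0.052194; I≈4.353857, D=e−e_prev≈-0.021114; u=3/2·0.052194+5/4·4.353857+1/4·(-0.021114)≈5.515333; next y=3/10·1.947806+1/4·5.515333≈1.963175
n=13: y≈1.963175, sp=1, e=sp−y≈-0.963175; I≈3.390682, D=e−e_prev≈-1.015369; u=3/2·(-0.963175)+5/4·3.390682+1/4·(-1.015369)≈2.539747; next y=3/10·1.963175+1/4·2.539747≈1.223889
n=14: y≈1.223889, sp=1, e=sp−y≈-0.223889; I≈3.166792, D=e−e_prev≈0.739286; u=3/2·(-0.223889)+5/4·3.166792+1/4·0.739286≈3.807478; next y=3/10·1.223889+1/4·3.807478≈1.319036

0 -2 -6.000 0.000
1 -2 -3.500 -1.500
2 2 6.975 -1.325
3 2 2.161 1.346
4 2 4.852 0.944
5 2 4.415 1.496
6 2 5.014 1.553
7 2 5.087 1.719
8 2 5.275 1.788
9 2 5.355 1.855
10 2 5.432 1.895
11 2 5.479 1.927
12 2 5.515 1.948
13 1 2.540 1.963
14 1 3.807 1.224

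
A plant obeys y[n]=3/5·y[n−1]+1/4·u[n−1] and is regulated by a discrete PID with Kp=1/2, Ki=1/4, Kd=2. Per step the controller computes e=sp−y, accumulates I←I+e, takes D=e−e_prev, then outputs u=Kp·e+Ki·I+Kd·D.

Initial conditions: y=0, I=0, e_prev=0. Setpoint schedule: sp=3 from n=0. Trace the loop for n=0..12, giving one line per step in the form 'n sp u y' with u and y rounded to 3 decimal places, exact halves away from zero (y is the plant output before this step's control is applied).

0 3 8.250 0.000
1 3 -2.672 2.063
2 3 5.793 0.570
3 3 0.059 1.790
4 3 4.731 1.089
5 3 1.751 1.836
6 3 4.352 1.539
7 3 2.825 2.012
8 3 4.287 1.913
9 3 3.519 2.220
10 3 4.350 2.212
11 3 3.973 2.414
12 3 4.449 2.442

(exact arithmetic carried between steps; '≈' marks a value shown rounded to 6 d.p. or computed from one; I and e_prev carry over from the previous line; the table rounds u and y to 3 d.p., halves away from zero)
n=0: y=0, sp=3, e=sp−y=3; I=3, D=e−e_prev=3; u=1/2·3+1/4·3+2·3=8.25; next y=3/5·0+1/4·8.25=2.0625
n=1: y=2.0625, sp=3, e=sp−y=0.9375; I=3.9375, D=e−e_prev=-2.0625; u=1/2·0.9375+1/4·3.9375+2·(-2.0625)=-2.671875; next y=3/5·2.0625+1/4·(-2.671875)≈0.569531
n=2: y≈0.569531, sp=3, e=sp−y≈2.430469; I≈6.367969, D=e−e_prev≈1.492969; u=1/2·2.430469+1/4·6.367969+2·1.492969≈5.793164; next y=3/5·0.569531+1/4·5.793164≈1.790010
n=3: y≈1.790010, sp=3, e=sp−y≈1.209990; I≈7.577959, D=e−e_prev≈-1.220479; u=1/2·1.209990+1/4·7.577959+2·(-1.220479)≈0.058528; next y=3/5·1.790010+1/4·0.058528≈1.088638
n=4: y≈1.088638, sp=3, e=sp−y≈1.911362; I≈9.489321, D=e−e_prev≈0.701372; u=1/2·1.911362+1/4·9.489321+2·0.701372≈4.730755; next y=3/5·1.088638+1/4·4.730755≈1.835872
n=5: y≈1.835872, sp=3, e=sp−y≈1.164128; I≈10.653450, D=e−e_prev≈-0.747234; u=1/2·1.164128+1/4·10.653450+2·(-0.747234)≈1.750959; next y=3/5·1.835872+1/4·1.750959≈1.539263
n=6: y≈1.539263, sp=3, e=sp−y≈1.460737; I≈12.114187, D=e−e_prev≈0.296609; u=1/2·1.460737+1/4·12.114187+2·0.296609≈4.352133; next y=3/5·1.539263+1/4·4.352133≈2.011591
n=7: y≈2.011591, sp=3, e=sp−y≈0.988409; I≈13.102596, D=e−e_prev≈-0.472328; u=1/2·0.988409+1/4·13.102596+2·(-0.472328)≈2.825197; next y=3/5·2.011591+1/4·2.825197≈1.913254
n=8: y≈1.913254, sp=3, e=sp−y≈1.086746; I≈14.189342, D=e−e_prev≈0.098337; u=1/2·1.086746+1/4·14.189342+2·0.098337≈4.287383; next y=3/5·1.913254+1/4·4.287383≈2.219798
n=9: y≈2.219798, sp=3, e=sp−y≈0.780202; I≈14.969544, D=e−e_prev≈-0.306544; u=1/2·0.780202+1/4·14.969544+2·(-0.306544)≈3.519399; next y=3/5·2.219798+1/4·3.519399≈2.211728
n=10: y≈2.211728, sp=3, e=sp−y≈0.788272; I≈15.757816, D=e−e_prev≈0.008069; u=1/2·0.788272+1/4·15.757816+2·0.008069≈4.349729; next y=3/5·2.211728+1/4·4.349729≈2.414469
n=11: y≈2.414469, sp=3, e=sp−y≈0.585531; I≈16.343346, D=e−e_prev≈-0.202741; u=1/2·0.585531+1/4·16.343346+2·(-0.202741)≈3.973120; next y=3/5·2.414469+1/4·3.973120≈2.441962
n=12: y≈2.441962, sp=3, e=sp−y≈0.558038; I≈16.901385, D=e−e_prev≈-0.027492; u=1/2·0.558038+1/4·16.901385+2·(-0.027492)≈4.449381; next y=3/5·2.441962+1/4·4.449381≈2.577522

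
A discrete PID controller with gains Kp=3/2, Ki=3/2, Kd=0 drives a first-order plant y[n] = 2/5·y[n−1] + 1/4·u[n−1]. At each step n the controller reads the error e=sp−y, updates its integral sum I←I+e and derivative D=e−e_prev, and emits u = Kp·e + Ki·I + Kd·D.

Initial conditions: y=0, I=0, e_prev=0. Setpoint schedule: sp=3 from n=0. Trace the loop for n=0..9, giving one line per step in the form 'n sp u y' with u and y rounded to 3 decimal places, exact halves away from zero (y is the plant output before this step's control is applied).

(exact arithmetic carried between steps; '≈' marks a value shown rounded to 6 d.p. or computed from one; I and e_prev carry over from the previous line; the table rounds u and y to 3 d.p., halves away from zero)
n=0: y=0, sp=3, e=sp−y=3; I=3, D=e−e_prev=3; u=3/2·3+3/2·3+0·3=9; next y=2/5·0+1/4·9=2.25
n=1: y=2.25, sp=3, e=sp−y=0.75; I=3.75, D=e−e_prev=-2.25; u=3/2·0.75+3/2·3.75+0·(-2.25)=6.75; next y=2/5·2.25+1/4·6.75=2.5875
n=2: y=2.5875, sp=3, e=sp−y=0.4125; I=4.1625, D=e−e_prev=-0.3375; u=3/2·0.4125+3/2·4.1625+0·(-0.3375)=6.8625; next y=2/5·2.5875+1/4·6.8625=2.750625
n=3: y=2.750625, sp=3, e=sp−y=0.249375; I=4.411875, D=e−e_prev=-0.163125; u=3/2·0.249375+3/2·4.411875+0·(-0.163125)=6.991875; next y=2/5·2.750625+1/4·6.991875≈2.848219
n=4: y≈2.848219, sp=3, e=sp−y≈0.151781; I≈4.563656, D=e−e_prev≈-0.097594; u=3/2·0.151781+3/2·4.563656+0·(-0.097594)≈7.073156; next y=2/5·2.848219+1/4·7.073156≈2.907577
n=5: y≈2.907577, sp=3, e=sp−y≈0.092423; I≈4.656080, D=e−e_prev≈-0.059358; u=3/2·0.092423+3/2·4.656080+0·(-0.059358)≈7.122755; next y=2/5·2.907577+1/4·7.122755≈2.943719
n=6: y≈2.943719, sp=3, e=sp−y≈0.056281; I≈4.712360, D=e−e_prev≈-0.036143; u=3/2·0.056281+3/2·4.712360+0·(-0.036143)≈7.152962; next y=2/5·2.943719+1/4·7.152962≈2.965728
n=7: y≈2.965728, sp=3, e=sp−y≈0.034272; I≈4.746632, D=e−e_prev≈-0.022009; u=3/2·0.034272+3/2·4.746632+0·(-0.022009)≈7.171356; next y=2/5·2.965728+1/4·7.171356≈2.979130
n=8: y≈2.979130, sp=3, e=sp−y≈0.020870; I≈4.767502, D=e−e_prev≈-0.013402; u=3/2·0.020870+3/2·4.767502+0·(-0.013402)≈7.182557; next y=2/5·2.979130+1/4·7.182557≈2.987291
n=9: y≈2.987291, sp=3, e=sp−y≈0.012709; I≈4.780210, D=e−e_prev≈-0.008161; u=3/2·0.012709+3/2·4.780210+0·(-0.008161)≈7.189378; next y=2/5·2.987291+1/4·7.189378≈2.992261

0 3 9.000 0.000
1 3 6.750 2.250
2 3 6.863 2.588
3 3 6.992 2.751
4 3 7.073 2.848
5 3 7.123 2.908
6 3 7.153 2.944
7 3 7.171 2.966
8 3 7.183 2.979
9 3 7.189 2.987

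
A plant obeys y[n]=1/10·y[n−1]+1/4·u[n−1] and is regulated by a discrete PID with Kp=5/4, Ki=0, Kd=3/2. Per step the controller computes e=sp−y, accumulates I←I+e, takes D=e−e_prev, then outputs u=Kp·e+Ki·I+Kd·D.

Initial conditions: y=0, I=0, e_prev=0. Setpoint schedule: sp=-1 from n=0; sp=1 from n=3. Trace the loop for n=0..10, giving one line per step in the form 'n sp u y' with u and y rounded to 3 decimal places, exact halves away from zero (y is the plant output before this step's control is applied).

(exact arithmetic carried between steps; '≈' marks a value shown rounded to 6 d.p. or computed from one; I and e_prev carry over from the previous line; the table rounds u and y to 3 d.p., halves away from zero)
n=0: y=0, sp=-1, e=sp−y=-1; I=-1, D=e−e_prev=-1; u=5/4·(-1)+0·(-1)+3/2·(-1)=-2.75; next y=1/10·0+1/4·(-2.75)=-0.6875
n=1: y=-0.6875, sp=-1, e=sp−y=-0.3125; I=-1.3125, D=e−e_prev=0.6875; u=5/4·(-0.3125)+0·(-1.3125)+3/2·0.6875=0.640625; next y=1/10·(-0.6875)+1/4·0.640625≈0.091406
n=2: y≈0.091406, sp=-1, e=sp−y≈-1.091406; I≈-2.403906, D=e−e_prev≈-0.778906; u=5/4·(-1.091406)+0·(-2.403906)+3/2·(-0.778906)≈-2.532617; next y=1/10·0.091406+1/4·(-2.532617)≈-0.624014
n=3: y≈-0.624014, sp=1, e=sp−y≈1.624014; I≈-0.779893, D=e−e_prev≈2.715420; u=5/4·1.624014+0·(-0.779893)+3/2·2.715420≈6.103147; next y=1/10·(-0.624014)+1/4·6.103147≈1.463385
n=4: y≈1.463385, sp=1, e=sp−y≈-0.463385; I≈-1.243278, D=e−e_prev≈-2.087399; u=5/4·(-0.463385)+0·(-1.243278)+3/2·(-2.087399)≈-3.710330; next y=1/10·1.463385+1/4·(-3.710330)≈-0.781244
n=5: y≈-0.781244, sp=1, e=sp−y≈1.781244; I≈0.537966, D=e−e_prev≈2.244629; u=5/4·1.781244+0·0.537966+3/2·2.244629≈5.593499; next y=1/10·(-0.781244)+1/4·5.593499≈1.320250
n=6: y≈1.320250, sp=1, e=sp−y≈-0.320250; I≈0.217716, D=e−e_prev≈-2.101494; u=5/4·(-0.320250)+0·0.217716+3/2·(-2.101494)≈-3.552555; next y=1/10·1.320250+1/4·(-3.552555)≈-0.756114
n=7: y≈-0.756114, sp=1, e=sp−y≈1.756114; I≈1.973829, D=e−e_prev≈2.076364; u=5/4·1.756114+0·1.973829+3/2·2.076364≈5.309688; next y=1/10·(-0.756114)+1/4·5.309688≈1.251811
n=8: y≈1.251811, sp=1, e=sp−y≈-0.251811; I≈1.722019, D=e−e_prev≈-2.007924; u=5/4·(-0.251811)+0·1.722019+3/2·(-2.007924)≈-3.326650; next y=1/10·1.251811+1/4·(-3.326650)≈-0.706481
n=9: y≈-0.706481, sp=1, e=sp−y≈1.706481; I≈3.428500, D=e−e_prev≈1.958292; u=5/4·1.706481+0·3.428500+3/2·1.958292≈5.070540; next y=1/10·(-0.706481)+1/4·5.070540≈1.196987
n=10: y≈1.196987, sp=1, e=sp−y≈-0.196987; I≈3.231513, D=e−e_prev≈-1.903468; u=5/4·(-0.196987)+0·3.231513+3/2·(-1.903468)≈-3.101436; next y=1/10·1.196987+1/4·(-3.101436)≈-0.655660

0 -1 -2.750 0.000
1 -1 0.641 -0.688
2 -1 -2.533 0.091
3 1 6.103 -0.624
4 1 -3.710 1.463
5 1 5.593 -0.781
6 1 -3.553 1.320
7 1 5.310 -0.756
8 1 -3.327 1.252
9 1 5.071 -0.706
10 1 -3.101 1.197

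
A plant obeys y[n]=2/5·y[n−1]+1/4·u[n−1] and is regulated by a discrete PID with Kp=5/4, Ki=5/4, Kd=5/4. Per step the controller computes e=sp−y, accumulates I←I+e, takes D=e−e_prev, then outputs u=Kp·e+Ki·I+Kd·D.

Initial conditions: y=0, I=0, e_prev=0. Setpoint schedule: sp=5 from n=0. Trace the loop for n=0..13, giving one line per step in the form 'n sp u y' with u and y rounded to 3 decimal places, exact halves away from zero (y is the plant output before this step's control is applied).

(exact arithmetic carried between steps; '≈' marks a value shown rounded to 6 d.p. or computed from one; I and e_prev carry over from the previous line; the table rounds u and y to 3 d.p., halves away from zero)
n=0: y=0, sp=5, e=sp−y=5; I=5, D=e−e_prev=5; u=5/4·5+5/4·5+5/4·5=18.75; next y=2/5·0+1/4·18.75=4.6875
n=1: y=4.6875, sp=5, e=sp−y=0.3125; I=5.3125, D=e−e_prev=-4.6875; u=5/4·0.3125+5/4·5.3125+5/4·(-4.6875)=1.171875; next y=2/5·4.6875+1/4·1.171875≈2.167969
n=2: y≈2.167969, sp=5, e=sp−y≈2.832031; I≈8.144531, D=e−e_prev≈2.519531; u=5/4·2.832031+5/4·8.144531+5/4·2.519531≈16.870117; next y=2/5·2.167969+1/4·16.870117≈5.084717
n=3: y≈5.084717, sp=5, e=sp−y≈-0.084717; I≈8.059814, D=e−e_prev≈-2.916748; u=5/4·(-0.084717)+5/4·8.059814+5/4·(-2.916748)≈6.322937; next y=2/5·5.084717+1/4·6.322937≈3.614621
n=4: y≈3.614621, sp=5, e=sp−y≈1.385379; I≈9.445193, D=e−e_prev≈1.470096; u=5/4·1.385379+5/4·9.445193+5/4·1.470096≈15.375835; next y=2/5·3.614621+1/4·15.375835≈5.289807
n=5: y≈5.289807, sp=5, e=sp−y≈-0.289807; I≈9.155386, D=e−e_prev≈-1.675186; u=5/4·(-0.289807)+5/4·9.155386+5/4·(-1.675186)≈8.987991; next y=2/5·5.289807+1/4·8.987991≈4.362921
n=6: y≈4.362921, sp=5, e=sp−y≈0.637079; I≈9.792466, D=e−e_prev≈0.926887; u=5/4·0.637079+5/4·9.792466+5/4·0.926887≈14.195540; next y=2/5·4.362921+1/4·14.195540≈5.294053
n=7: y≈5.294053, sp=5, e=sp−y≈-0.294053; I≈9.498412, D=e−e_prev≈-0.931133; u=5/4·(-0.294053)+5/4·9.498412+5/4·(-0.931133)≈10.341534; next y=2/5·5.294053+1/4·10.341534≈4.703005
n=8: y≈4.703005, sp=5, e=sp−y≈0.296995; I≈9.795408, D=e−e_prev≈0.591048; u=5/4·0.296995+5/4·9.795408+5/4·0.591048≈13.354315; next y=2/5·4.703005+1/4·13.354315≈5.219781
n=9: y≈5.219781, sp=5, e=sp−y≈-0.219781; I≈9.575627, D=e−e_prev≈-0.516776; u=5/4·(-0.219781)+5/4·9.575627+5/4·(-0.516776)≈11.048839; next y=2/5·5.219781+1/4·11.048839≈4.850122
n=10: y≈4.850122, sp=5, e=sp−y≈0.149878; I≈9.725505, D=e−e_prev≈0.369659; u=5/4·0.149878+5/4·9.725505+5/4·0.369659≈12.806303; next y=2/5·4.850122+1/4·12.806303≈5.141624
n=11: y≈5.141624, sp=5, e=sp−y≈-0.141624; I≈9.583881, D=e−e_prev≈-0.291503; u=5/4·(-0.141624)+5/4·9.583881+5/4·(-0.291503)≈11.438443; next y=2/5·5.141624+1/4·11.438443≈4.916260
n=12: y≈4.916260, sp=5, e=sp−y≈0.083740; I≈9.667621, D=e−e_prev≈0.225364; u=5/4·0.083740+5/4·9.667621+5/4·0.225364≈12.470905; next y=2/5·4.916260+1/4·12.470905≈5.084230
n=13: y≈5.084230, sp=5, e=sp−y≈-0.084230; I≈9.583390, D=e−e_prev≈-0.167970; u=5/4·(-0.084230)+5/4·9.583390+5/4·(-0.167970)≈11.663987; next y=2/5·5.084230+1/4·11.663987≈4.949689

0 5 18.750 0.000
1 5 1.172 4.688
2 5 16.870 2.168
3 5 6.323 5.085
4 5 15.376 3.615
5 5 8.988 5.290
6 5 14.196 4.363
7 5 10.342 5.294
8 5 13.354 4.703
9 5 11.049 5.220
10 5 12.806 4.850
11 5 11.438 5.142
12 5 12.471 4.916
13 5 11.664 5.084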